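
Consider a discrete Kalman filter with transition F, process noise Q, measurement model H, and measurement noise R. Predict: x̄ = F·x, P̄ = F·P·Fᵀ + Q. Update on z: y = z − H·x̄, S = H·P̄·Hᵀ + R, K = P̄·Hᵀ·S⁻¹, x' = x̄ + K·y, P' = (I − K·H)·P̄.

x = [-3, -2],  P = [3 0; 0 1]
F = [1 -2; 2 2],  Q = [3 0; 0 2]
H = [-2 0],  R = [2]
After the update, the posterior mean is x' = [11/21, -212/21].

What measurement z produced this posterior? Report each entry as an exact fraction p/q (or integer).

x̄ = F·x = [1, -10]
P̄ = F·P·Fᵀ + Q = [10 2; 2 18]
S = H·P̄·Hᵀ + R = [42]
K = P̄·Hᵀ·S⁻¹ = [-10/21; -2/21]
x' − x̄ = [-10/21, -2/21] = K·y
y = (KᵀK)⁻¹·Kᵀ·(x' − x̄) = [1]
z = y + H·x̄ = [1] + [-2] = [-1]

z = [-1]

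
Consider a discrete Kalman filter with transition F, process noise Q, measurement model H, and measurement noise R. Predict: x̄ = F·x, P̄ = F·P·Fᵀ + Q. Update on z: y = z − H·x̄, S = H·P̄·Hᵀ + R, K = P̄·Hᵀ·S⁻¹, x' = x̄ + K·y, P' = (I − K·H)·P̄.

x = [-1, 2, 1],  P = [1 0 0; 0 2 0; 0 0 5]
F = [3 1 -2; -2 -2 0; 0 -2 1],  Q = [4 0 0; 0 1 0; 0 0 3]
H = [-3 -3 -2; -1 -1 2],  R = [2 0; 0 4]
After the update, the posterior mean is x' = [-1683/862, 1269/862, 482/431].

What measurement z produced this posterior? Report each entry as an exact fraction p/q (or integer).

x̄ = F·x = [-3, -2, -3]
P̄ = F·P·Fᵀ + Q = [35 -10 -14; -10 13 8; -14 8 16]
S = H·P̄·Hᵀ + R = [246 44; 44 120]
K = P̄·Hᵀ·S⁻¹ = [-827/6896 -5485/13792; -893/6896 2149/13792; -419/3448 2491/6896]
x' − x̄ = [903/862, 2993/862, 1775/431] = K·y
y = (KᵀK)⁻¹·Kᵀ·(x' − x̄) = [-22, 4]
z = y + H·x̄ = [-22, 4] + [21, -1] = [-1, 3]

z = [-1, 3]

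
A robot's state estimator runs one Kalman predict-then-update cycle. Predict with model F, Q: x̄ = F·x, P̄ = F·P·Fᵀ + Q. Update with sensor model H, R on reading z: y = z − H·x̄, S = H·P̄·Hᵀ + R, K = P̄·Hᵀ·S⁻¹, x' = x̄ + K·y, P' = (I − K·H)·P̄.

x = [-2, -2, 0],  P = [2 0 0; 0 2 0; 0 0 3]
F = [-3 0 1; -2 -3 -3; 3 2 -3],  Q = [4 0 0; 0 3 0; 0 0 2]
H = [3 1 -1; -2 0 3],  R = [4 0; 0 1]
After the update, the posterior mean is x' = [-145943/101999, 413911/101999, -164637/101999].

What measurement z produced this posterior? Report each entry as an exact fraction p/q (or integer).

z = [1, -2]

x̄ = F·x = [6, 10, -10]
P̄ = F·P·Fᵀ + Q = [25 3 -27; 3 56 3; -27 3 55]
S = H·P̄·Hᵀ + R = [514 -609; -609 920]
K = P̄·Hᵀ·S⁻¹ = [16821/101999 -3389/101999; 58867/101999 39300/101999; 11011/101999 31569/101999]
x' − x̄ = [-757937/101999, -606079/101999, 855353/101999] = K·y
y = (KᵀK)⁻¹·Kᵀ·(x' − x̄) = [-37, 40]
z = y + H·x̄ = [-37, 40] + [38, -42] = [1, -2]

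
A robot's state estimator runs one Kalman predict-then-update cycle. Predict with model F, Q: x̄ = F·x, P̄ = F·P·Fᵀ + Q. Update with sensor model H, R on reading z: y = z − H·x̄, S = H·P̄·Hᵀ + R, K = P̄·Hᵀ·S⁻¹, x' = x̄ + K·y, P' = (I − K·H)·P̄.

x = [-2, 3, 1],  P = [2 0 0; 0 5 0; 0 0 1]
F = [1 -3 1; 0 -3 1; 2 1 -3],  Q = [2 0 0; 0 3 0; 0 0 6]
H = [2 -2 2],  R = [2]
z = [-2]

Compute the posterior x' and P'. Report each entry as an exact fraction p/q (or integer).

x' = [-970/87, -302/29, -28/87]
P' = [4150/87 1194/29 -578/87; 1194/29 1127/29 -74/29; -578/87 -74/29 388/87]

x̄ = F·x = [-10, -8, -4]
P̄ = F·P·Fᵀ + Q = [50 46 -14; 46 49 -18; -14 -18 28]
y = z − H·x̄ = [10]
S = H·P̄·Hᵀ + R = [174]
K = P̄·Hᵀ·S⁻¹ = [-10/87; -7/29; 32/87]
x' = x̄ + K·y = [-970/87, -302/29, -28/87]
P' = (I − K·H)·P̄ = [4150/87 1194/29 -578/87; 1194/29 1127/29 -74/29; -578/87 -74/29 388/87]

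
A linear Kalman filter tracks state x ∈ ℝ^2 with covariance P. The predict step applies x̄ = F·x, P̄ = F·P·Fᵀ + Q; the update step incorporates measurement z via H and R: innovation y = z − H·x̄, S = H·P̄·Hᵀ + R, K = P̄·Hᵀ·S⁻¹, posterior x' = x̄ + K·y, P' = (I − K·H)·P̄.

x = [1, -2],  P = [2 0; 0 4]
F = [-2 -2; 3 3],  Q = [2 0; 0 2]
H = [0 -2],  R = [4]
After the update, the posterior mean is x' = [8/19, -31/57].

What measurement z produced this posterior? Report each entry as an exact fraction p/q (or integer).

x̄ = F·x = [2, -3]
P̄ = F·P·Fᵀ + Q = [26 -36; -36 56]
S = H·P̄·Hᵀ + R = [228]
K = P̄·Hᵀ·S⁻¹ = [6/19; -28/57]
x' − x̄ = [-30/19, 140/57] = K·y
y = (KᵀK)⁻¹·Kᵀ·(x' − x̄) = [-5]
z = y + H·x̄ = [-5] + [6] = [1]

z = [1]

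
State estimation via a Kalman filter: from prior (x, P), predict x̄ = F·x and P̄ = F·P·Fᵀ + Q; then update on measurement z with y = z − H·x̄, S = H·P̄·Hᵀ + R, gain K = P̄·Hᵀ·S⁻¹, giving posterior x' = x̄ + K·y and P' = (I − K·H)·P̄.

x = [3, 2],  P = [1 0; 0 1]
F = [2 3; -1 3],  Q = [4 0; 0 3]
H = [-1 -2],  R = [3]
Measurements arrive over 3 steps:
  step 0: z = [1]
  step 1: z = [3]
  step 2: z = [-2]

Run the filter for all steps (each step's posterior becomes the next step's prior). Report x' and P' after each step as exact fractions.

step 0: x' = [611/100, -327/100], P' = [739/100 -323/100; -323/100 211/100]
step 1: x' = [53248/18991, -59075/18991], P' = [261085/18991 -130118/18991; -130118/18991 78865/18991]
step 2: x' = [-29238821/6748894, 20513819/6748894], P' = [94493707/6748894 -47452061/6748894; -47452061/6748894 28847575/6748894]

step 0: x̄ = F·x = [12, 3]
step 0: P̄ = F·P·Fᵀ + Q = [17 7; 7 13]
step 0: y = z − H·x̄ = [19]
step 0: S = H·P̄·Hᵀ + R = [100]
step 0: K = P̄·Hᵀ·S⁻¹ = [-31/100; -33/100]
step 0: x' = x̄ + K·y = [611/100, -327/100]
step 0: P' = (I − K·H)·P̄ = [739/100 -323/100; -323/100 211/100]
step 1: x̄ = F·x = [241/100, -398/25]
step 1: P̄ = F·P·Fᵀ + Q = [1379/100 -137/25; -137/25 1219/25]
step 1: y = z − H·x̄ = [-2643/100]
step 1: S = H·P̄·Hᵀ + R = [18991/100]
step 1: K = P̄·Hᵀ·S⁻¹ = [-283/18991; -9204/18991]
step 1: x' = x̄ + K·y = [53248/18991, -59075/18991]
step 1: P' = (I − K·H)·P̄ = [261085/18991 -130118/18991; -130118/18991 78865/18991]
step 2: x̄ = F·x = [-70729/18991, -230473/18991]
step 2: P̄ = F·P·Fᵀ + Q = [268673/18991 -202739/18991; -202739/18991 1808551/18991]
step 2: y = z − H·x̄ = [-569657/18991]
step 2: S = H·P̄·Hᵀ + R = [6748894/18991]
step 2: K = P̄·Hᵀ·S⁻¹ = [136805/6748894; -3414363/6748894]
step 2: x' = x̄ + K·y = [-29238821/6748894, 20513819/6748894]
step 2: P' = (I − K·H)·P̄ = [94493707/6748894 -47452061/6748894; -47452061/6748894 28847575/6748894]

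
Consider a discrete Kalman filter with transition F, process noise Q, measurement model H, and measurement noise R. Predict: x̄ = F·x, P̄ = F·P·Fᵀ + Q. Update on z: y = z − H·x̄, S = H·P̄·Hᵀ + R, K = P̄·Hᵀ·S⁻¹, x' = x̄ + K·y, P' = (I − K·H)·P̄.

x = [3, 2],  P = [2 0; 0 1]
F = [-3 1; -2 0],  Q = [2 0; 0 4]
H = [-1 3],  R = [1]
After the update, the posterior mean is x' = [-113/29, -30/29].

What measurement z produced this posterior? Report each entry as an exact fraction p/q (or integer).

z = [1]

x̄ = F·x = [-7, -6]
P̄ = F·P·Fᵀ + Q = [21 12; 12 12]
S = H·P̄·Hᵀ + R = [58]
K = P̄·Hᵀ·S⁻¹ = [15/58; 12/29]
x' − x̄ = [90/29, 144/29] = K·y
y = (KᵀK)⁻¹·Kᵀ·(x' − x̄) = [12]
z = y + H·x̄ = [12] + [-11] = [1]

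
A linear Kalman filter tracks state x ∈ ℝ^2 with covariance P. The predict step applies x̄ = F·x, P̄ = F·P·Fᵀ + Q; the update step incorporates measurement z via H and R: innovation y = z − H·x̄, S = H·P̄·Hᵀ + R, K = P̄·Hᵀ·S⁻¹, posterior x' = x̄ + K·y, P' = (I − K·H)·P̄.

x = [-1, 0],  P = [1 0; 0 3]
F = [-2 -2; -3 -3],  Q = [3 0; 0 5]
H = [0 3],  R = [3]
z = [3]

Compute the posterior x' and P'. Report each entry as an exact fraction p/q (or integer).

x' = [26/31, 63/62]
P' = [157/31 6/31; 6/31 41/124]

x̄ = F·x = [2, 3]
P̄ = F·P·Fᵀ + Q = [19 24; 24 41]
y = z − H·x̄ = [-6]
S = H·P̄·Hᵀ + R = [372]
K = P̄·Hᵀ·S⁻¹ = [6/31; 41/124]
x' = x̄ + K·y = [26/31, 63/62]
P' = (I − K·H)·P̄ = [157/31 6/31; 6/31 41/124]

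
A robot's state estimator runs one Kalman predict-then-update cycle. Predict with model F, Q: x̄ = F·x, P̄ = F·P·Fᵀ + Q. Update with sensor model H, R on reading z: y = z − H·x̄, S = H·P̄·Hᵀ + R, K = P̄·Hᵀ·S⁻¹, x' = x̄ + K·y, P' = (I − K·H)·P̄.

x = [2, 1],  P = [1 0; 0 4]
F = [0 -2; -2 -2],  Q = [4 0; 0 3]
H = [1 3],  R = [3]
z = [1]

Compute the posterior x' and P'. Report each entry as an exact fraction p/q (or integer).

x̄ = F·x = [-2, -6]
P̄ = F·P·Fᵀ + Q = [20 16; 16 23]
y = z − H·x̄ = [21]
S = H·P̄·Hᵀ + R = [326]
K = P̄·Hᵀ·S⁻¹ = [34/163; 85/326]
x' = x̄ + K·y = [388/163, -171/326]
P' = (I − K·H)·P̄ = [948/163 -282/163; -282/163 273/326]

x' = [388/163, -171/326]
P' = [948/163 -282/163; -282/163 273/326]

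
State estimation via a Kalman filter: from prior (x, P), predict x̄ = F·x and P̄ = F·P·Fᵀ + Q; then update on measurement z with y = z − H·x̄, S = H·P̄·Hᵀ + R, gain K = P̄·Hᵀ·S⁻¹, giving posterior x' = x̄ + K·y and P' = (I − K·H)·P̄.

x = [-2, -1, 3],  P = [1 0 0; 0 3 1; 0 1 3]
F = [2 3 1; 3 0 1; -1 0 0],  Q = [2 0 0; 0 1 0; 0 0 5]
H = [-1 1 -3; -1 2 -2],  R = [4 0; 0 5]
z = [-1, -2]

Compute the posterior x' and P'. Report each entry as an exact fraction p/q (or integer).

x̄ = F·x = [-4, -3, 2]
P̄ = F·P·Fᵀ + Q = [42 12 -2; 12 13 -3; -2 -3 6]
y = z − H·x̄ = [4, 4]
S = H·P̄·Hᵀ + R = [95 82; 82 91]
K = P̄·Hᵀ·S⁻¹ = [-1036/1921 638/1921; -730/1921 1080/1921; -417/1921 38/1921]
x' = x̄ + K·y = [-9276/1921, -4363/1921, 2326/1921]
P' = (I − K·H)·P̄ = [64750/1921 20652/1921 -13318/1921; 20652/1921 10673/1921 -2353/1921; -13318/1921 -2353/1921 4211/1921]

x' = [-9276/1921, -4363/1921, 2326/1921]
P' = [64750/1921 20652/1921 -13318/1921; 20652/1921 10673/1921 -2353/1921; -13318/1921 -2353/1921 4211/1921]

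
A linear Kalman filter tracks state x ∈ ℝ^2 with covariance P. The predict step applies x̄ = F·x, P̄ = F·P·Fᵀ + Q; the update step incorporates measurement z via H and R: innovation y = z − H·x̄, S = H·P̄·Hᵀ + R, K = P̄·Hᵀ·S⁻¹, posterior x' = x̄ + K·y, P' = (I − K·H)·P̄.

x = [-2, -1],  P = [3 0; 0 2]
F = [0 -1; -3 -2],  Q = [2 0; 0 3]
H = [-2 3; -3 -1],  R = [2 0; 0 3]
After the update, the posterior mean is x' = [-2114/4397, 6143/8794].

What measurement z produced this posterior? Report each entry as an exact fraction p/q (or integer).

z = [3, 1]

x̄ = F·x = [1, 8]
P̄ = F·P·Fᵀ + Q = [4 4; 4 38]
S = H·P̄·Hᵀ + R = [312 -118; -118 101]
K = P̄·Hᵀ·S⁻¹ = [-371/4397 -1130/4397; 2403/8794 -773/4397]
x' − x̄ = [-6511/4397, -64209/8794] = K·y
y = (KᵀK)⁻¹·Kᵀ·(x' − x̄) = [-19, 12]
z = y + H·x̄ = [-19, 12] + [22, -11] = [3, 1]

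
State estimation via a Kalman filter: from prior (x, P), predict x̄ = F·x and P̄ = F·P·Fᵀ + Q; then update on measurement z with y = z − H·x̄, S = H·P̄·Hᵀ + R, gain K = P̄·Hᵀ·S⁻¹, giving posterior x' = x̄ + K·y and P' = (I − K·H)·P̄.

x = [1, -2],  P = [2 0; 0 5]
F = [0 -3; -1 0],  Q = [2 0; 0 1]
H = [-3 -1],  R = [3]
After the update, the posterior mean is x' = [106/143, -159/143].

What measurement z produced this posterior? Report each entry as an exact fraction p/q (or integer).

z = [-1]

x̄ = F·x = [6, -1]
P̄ = F·P·Fᵀ + Q = [47 0; 0 3]
S = H·P̄·Hᵀ + R = [429]
K = P̄·Hᵀ·S⁻¹ = [-47/143; -1/143]
x' − x̄ = [-752/143, -16/143] = K·y
y = (KᵀK)⁻¹·Kᵀ·(x' − x̄) = [16]
z = y + H·x̄ = [16] + [-17] = [-1]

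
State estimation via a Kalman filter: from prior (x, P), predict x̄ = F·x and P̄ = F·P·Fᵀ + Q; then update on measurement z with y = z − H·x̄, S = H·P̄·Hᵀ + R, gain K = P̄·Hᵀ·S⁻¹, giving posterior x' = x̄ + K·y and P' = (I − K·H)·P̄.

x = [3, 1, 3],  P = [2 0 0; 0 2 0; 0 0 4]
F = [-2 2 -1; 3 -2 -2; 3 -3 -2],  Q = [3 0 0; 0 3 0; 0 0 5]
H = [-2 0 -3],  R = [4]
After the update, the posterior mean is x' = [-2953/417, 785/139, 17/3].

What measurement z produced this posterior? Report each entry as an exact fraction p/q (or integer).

z = [-3]

x̄ = F·x = [-7, 1, 0]
P̄ = F·P·Fᵀ + Q = [23 -12 -16; -12 45 46; -16 46 57]
S = H·P̄·Hᵀ + R = [417]
K = P̄·Hᵀ·S⁻¹ = [2/417; -38/139; -1/3]
x' − x̄ = [-34/417, 646/139, 17/3] = K·y
y = (KᵀK)⁻¹·Kᵀ·(x' − x̄) = [-17]
z = y + H·x̄ = [-17] + [14] = [-3]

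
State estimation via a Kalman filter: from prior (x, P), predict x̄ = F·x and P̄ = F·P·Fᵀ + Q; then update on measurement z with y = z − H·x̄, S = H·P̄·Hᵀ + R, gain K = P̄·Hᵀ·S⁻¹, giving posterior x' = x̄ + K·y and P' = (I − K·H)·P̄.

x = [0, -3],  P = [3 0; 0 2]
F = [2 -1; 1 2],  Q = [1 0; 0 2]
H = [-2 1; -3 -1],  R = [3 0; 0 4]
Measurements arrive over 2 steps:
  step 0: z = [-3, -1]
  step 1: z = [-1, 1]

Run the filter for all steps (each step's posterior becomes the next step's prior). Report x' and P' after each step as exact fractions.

step 0: x̄ = F·x = [3, -6]
step 0: P̄ = F·P·Fᵀ + Q = [15 2; 2 13]
step 0: y = z − H·x̄ = [9, 2]
step 0: S = H·P̄·Hᵀ + R = [68 75; 75 164]
step 0: K = P̄·Hᵀ·S⁻¹ = [-1067/5527 -1096/5527; 2901/5527 -1967/5527]
step 0: x' = x̄ + K·y = [4786/5527, -10987/5527]
step 0: P' = (I − K·H)·P̄ = [1517/5527 -167/5527; -167/5527 8369/5527]
step 1: x̄ = F·x = [20559/5527, -17188/5527]
step 1: P̄ = F·P·Fᵀ + Q = [20632/5527 -14205/5527; -14205/5527 45379/5527]
step 1: y = z − H·x̄ = [52779/5527, 50016/5527]
step 1: S = H·P̄·Hᵀ + R = [201308/5527 92618/5527; 92618/5527 167945/5527]
step 1: K = P̄·Hᵀ·S⁻¹ = [-886321/4564968 -403759/2282484; 2288491/4564968 -668591/2282484]
step 1: x' = x̄ + K·y = [403065/1521656, -1481147/1521656]
step 1: P' = (I − K·H)·P̄ = [1177807/4564968 -303349/4564968; -303349/4564968 6258775/4564968]

step 0: x' = [4786/5527, -10987/5527], P' = [1517/5527 -167/5527; -167/5527 8369/5527]
step 1: x' = [403065/1521656, -1481147/1521656], P' = [1177807/4564968 -303349/4564968; -303349/4564968 6258775/4564968]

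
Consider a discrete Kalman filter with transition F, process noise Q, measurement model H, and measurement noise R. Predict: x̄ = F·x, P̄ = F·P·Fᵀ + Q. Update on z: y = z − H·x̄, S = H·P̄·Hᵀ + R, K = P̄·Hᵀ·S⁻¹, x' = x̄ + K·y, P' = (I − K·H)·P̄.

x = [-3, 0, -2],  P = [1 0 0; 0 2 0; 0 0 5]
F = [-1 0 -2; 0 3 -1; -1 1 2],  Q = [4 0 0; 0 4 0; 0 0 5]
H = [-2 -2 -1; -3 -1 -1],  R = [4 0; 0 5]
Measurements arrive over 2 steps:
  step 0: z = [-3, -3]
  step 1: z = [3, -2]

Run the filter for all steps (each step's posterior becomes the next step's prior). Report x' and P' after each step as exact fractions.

step 0: x' = [4664/8819, -5738/8819, 25513/8819], P' = [27344/8819 -4249/8819 -54818/8819; -4249/8819 26061/8819 -24644/8819; -54818/8819 -24644/8819 169928/8819]
step 1: x' = [120089883/50451443, -96058885/151354329, -41121739/7207349], P' = [274912590/50451443 58571537/50451443 -103906306/7207349; 58571537/50451443 515752355/151354329 -53352828/7207349; -103906306/7207349 -53352828/7207349 332187856/7207349]

step 0: x̄ = F·x = [7, 2, -1]
step 0: P̄ = F·P·Fᵀ + Q = [25 10 -19; 10 27 -4; -19 -4 28]
step 0: y = z − H·x̄ = [14, 19]
step 0: S = H·P̄·Hᵀ + R = [228 205; 205 223]
step 0: K = P̄·Hᵀ·S⁻¹ = [2157/8819 -4593/8819; -4745/8819 2266/8819; -2751/8819 3834/8819]
step 0: x' = x̄ + K·y = [4664/8819, -5738/8819, 25513/8819]
step 0: P' = (I − K·H)·P̄ = [27344/8819 -4249/8819 -54818/8819; -4249/8819 26061/8819 -24644/8819; -54818/8819 -24644/8819 169928/8819]
step 1: x̄ = F·x = [-55690/8819, -42727/8819, 40624/8819]
step 1: P̄ = F·P·Fᵀ + Q = [523060/8819 445649/8819 -598831/8819; 445649/8819 587617/8819 -426964/8819; -598831/8819 -426964/8819 906406/8819]
step 1: y = z − H·x̄ = [-129753/8819, -186811/8819]
step 1: S = H·P̄·Hᵀ + R = [4846402/8819 4510145/8819; 4510145/8819 4472638/8819]
step 1: K = P̄·Hᵀ·S⁻¹ = [15093972/50451443 -31193033/50451443; -65631136/151354329 15502640/151354329; -4417397/7207349 6576778/7207349]
step 1: x' = x̄ + K·y = [120089883/50451443, -96058885/151354329, -41121739/7207349]
step 1: P' = (I − K·H)·P̄ = [274912590/50451443 58571537/50451443 -103906306/7207349; 58571537/50451443 515752355/151354329 -53352828/7207349; -103906306/7207349 -53352828/7207349 332187856/7207349]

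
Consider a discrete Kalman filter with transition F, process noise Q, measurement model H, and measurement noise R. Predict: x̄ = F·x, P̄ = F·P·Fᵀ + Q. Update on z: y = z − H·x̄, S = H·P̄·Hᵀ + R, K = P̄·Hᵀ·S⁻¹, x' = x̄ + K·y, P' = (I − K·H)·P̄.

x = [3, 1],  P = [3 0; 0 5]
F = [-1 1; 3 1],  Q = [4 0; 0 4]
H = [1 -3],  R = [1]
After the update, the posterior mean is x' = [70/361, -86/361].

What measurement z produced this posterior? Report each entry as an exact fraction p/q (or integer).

z = [1]

x̄ = F·x = [-2, 10]
P̄ = F·P·Fᵀ + Q = [12 -4; -4 36]
S = H·P̄·Hᵀ + R = [361]
K = P̄·Hᵀ·S⁻¹ = [24/361; -112/361]
x' − x̄ = [792/361, -3696/361] = K·y
y = (KᵀK)⁻¹·Kᵀ·(x' − x̄) = [33]
z = y + H·x̄ = [33] + [-32] = [1]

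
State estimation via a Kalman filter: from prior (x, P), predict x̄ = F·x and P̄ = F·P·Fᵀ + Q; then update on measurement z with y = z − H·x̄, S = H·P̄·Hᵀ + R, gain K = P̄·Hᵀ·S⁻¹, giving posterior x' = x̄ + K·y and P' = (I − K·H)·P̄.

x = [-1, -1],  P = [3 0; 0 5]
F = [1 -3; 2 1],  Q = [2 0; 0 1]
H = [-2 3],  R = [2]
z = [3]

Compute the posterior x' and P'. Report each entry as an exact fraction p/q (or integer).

x̄ = F·x = [2, -3]
P̄ = F·P·Fᵀ + Q = [50 -9; -9 18]
y = z − H·x̄ = [16]
S = H·P̄·Hᵀ + R = [472]
K = P̄·Hᵀ·S⁻¹ = [-127/472; 9/59]
x' = x̄ + K·y = [-136/59, -33/59]
P' = (I − K·H)·P̄ = [7471/472 612/59; 612/59 414/59]

x' = [-136/59, -33/59]
P' = [7471/472 612/59; 612/59 414/59]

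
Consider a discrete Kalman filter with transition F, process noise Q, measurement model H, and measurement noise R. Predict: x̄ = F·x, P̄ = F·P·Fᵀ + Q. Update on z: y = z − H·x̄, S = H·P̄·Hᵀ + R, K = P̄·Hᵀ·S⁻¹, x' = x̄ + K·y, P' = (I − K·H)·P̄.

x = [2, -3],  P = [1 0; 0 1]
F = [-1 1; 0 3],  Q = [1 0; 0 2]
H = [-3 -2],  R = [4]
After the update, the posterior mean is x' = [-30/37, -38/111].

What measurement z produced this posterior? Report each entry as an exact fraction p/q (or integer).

x̄ = F·x = [-5, -9]
P̄ = F·P·Fᵀ + Q = [3 3; 3 11]
S = H·P̄·Hᵀ + R = [111]
K = P̄·Hᵀ·S⁻¹ = [-5/37; -31/111]
x' − x̄ = [155/37, 961/111] = K·y
y = (KᵀK)⁻¹·Kᵀ·(x' − x̄) = [-31]
z = y + H·x̄ = [-31] + [33] = [2]

z = [2]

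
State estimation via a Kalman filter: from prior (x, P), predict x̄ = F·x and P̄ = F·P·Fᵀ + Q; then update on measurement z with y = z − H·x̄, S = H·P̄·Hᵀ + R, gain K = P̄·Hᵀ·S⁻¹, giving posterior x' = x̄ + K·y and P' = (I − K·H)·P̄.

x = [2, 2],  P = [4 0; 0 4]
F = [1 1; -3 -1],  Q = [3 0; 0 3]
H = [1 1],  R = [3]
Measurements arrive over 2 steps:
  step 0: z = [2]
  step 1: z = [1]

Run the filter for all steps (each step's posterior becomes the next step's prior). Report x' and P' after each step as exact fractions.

step 0: x' = [14/5, -38/25], P' = [10 -53/5; -53/5 346/25]
step 1: x' = [323/175, -1531/1225], P' = [132/25 -879/175; -879/175 9288/1225]

step 0: x̄ = F·x = [4, -8]
step 0: P̄ = F·P·Fᵀ + Q = [11 -16; -16 43]
step 0: y = z − H·x̄ = [6]
step 0: S = H·P̄·Hᵀ + R = [25]
step 0: K = P̄·Hᵀ·S⁻¹ = [-1/5; 27/25]
step 0: x' = x̄ + K·y = [14/5, -38/25]
step 0: P' = (I − K·H)·P̄ = [10 -53/5; -53/5 346/25]
step 1: x̄ = F·x = [32/25, -172/25]
step 1: P̄ = F·P·Fᵀ + Q = [141/25 -36/25; -36/25 1081/25]
step 1: y = z − H·x̄ = [33/5]
step 1: S = H·P̄·Hᵀ + R = [49]
step 1: K = P̄·Hᵀ·S⁻¹ = [3/35; 209/245]
step 1: x' = x̄ + K·y = [323/175, -1531/1225]
step 1: P' = (I − K·H)·P̄ = [132/25 -879/175; -879/175 9288/1225]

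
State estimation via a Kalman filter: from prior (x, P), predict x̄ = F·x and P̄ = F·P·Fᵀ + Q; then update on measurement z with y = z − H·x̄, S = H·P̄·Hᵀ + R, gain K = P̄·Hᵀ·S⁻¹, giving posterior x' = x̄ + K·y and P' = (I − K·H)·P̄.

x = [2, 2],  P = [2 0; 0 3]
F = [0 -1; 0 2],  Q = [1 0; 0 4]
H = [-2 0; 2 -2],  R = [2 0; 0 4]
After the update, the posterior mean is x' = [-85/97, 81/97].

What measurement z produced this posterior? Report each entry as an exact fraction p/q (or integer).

x̄ = F·x = [-2, 4]
P̄ = F·P·Fᵀ + Q = [4 -6; -6 16]
S = H·P̄·Hᵀ + R = [18 -40; -40 132]
K = P̄·Hᵀ·S⁻¹ = [-32/97 5/97; -22/97 -39/97]
x' − x̄ = [109/97, -307/97] = K·y
y = (KᵀK)⁻¹·Kᵀ·(x' − x̄) = [-2, 9]
z = y + H·x̄ = [-2, 9] + [4, -12] = [2, -3]

z = [2, -3]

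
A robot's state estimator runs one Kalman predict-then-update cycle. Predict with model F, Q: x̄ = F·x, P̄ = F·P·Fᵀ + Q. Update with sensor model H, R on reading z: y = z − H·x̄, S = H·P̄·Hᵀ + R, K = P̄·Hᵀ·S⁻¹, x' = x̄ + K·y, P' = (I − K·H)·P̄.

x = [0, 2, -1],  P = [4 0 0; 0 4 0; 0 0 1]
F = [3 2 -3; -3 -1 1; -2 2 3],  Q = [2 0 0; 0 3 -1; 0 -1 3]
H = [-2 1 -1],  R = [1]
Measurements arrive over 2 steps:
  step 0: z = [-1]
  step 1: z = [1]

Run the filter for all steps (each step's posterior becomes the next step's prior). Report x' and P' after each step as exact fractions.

step 0: x̄ = F·x = [7, -3, 1]
step 0: P̄ = F·P·Fᵀ + Q = [63 -47 -17; -47 44 18; -17 18 44]
step 0: y = z − H·x̄ = [17]
step 0: S = H·P̄·Hᵀ + R = [425]
step 0: K = P̄·Hᵀ·S⁻¹ = [-156/425; 24/85; 8/425]
step 0: x' = x̄ + K·y = [19/25, 9/5, 33/25]
step 0: P' = (I − K·H)·P̄ = [2439/425 -251/85 -5977/425; -251/85 172/17 1338/85; -5977/425 1338/85 18636/425]
step 1: x̄ = F·x = [48/25, -69/25, 151/25]
step 1: P̄ = F·P·Fᵀ + Q = [219971/425 -113438/425 -257323/425; -113438/425 61114/425 125594/425; -257323/425 125594/425 357999/425]
step 1: y = z − H·x̄ = [341/25]
step 1: S = H·P̄·Hᵀ + R = [472694/425]
step 1: K = P̄·Hᵀ·S⁻¹ = [-296057/472694; 81198/236347; 282241/472694]
step 1: x' = x̄ + K·y = [-3130645/472694, 455223/236347, 6704839/472694]
step 1: P' = (I − K·H)·P̄ = [38421705/472694 -6521164/236347 -89589681/472694; -6521164/236347 2959718/236347 15920848/236347; -89589681/472694 15920848/236347 210738817/472694]

step 0: x' = [19/25, 9/5, 33/25], P' = [2439/425 -251/85 -5977/425; -251/85 172/17 1338/85; -5977/425 1338/85 18636/425]
step 1: x' = [-3130645/472694, 455223/236347, 6704839/472694], P' = [38421705/472694 -6521164/236347 -89589681/472694; -6521164/236347 2959718/236347 15920848/236347; -89589681/472694 15920848/236347 210738817/472694]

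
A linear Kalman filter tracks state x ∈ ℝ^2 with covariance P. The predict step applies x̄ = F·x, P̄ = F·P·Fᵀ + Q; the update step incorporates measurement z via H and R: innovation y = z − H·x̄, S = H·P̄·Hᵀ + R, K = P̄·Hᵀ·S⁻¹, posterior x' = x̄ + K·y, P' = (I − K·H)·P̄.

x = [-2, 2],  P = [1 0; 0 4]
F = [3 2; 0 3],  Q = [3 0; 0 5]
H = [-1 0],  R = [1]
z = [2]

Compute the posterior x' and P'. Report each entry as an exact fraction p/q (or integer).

x̄ = F·x = [-2, 6]
P̄ = F·P·Fᵀ + Q = [28 24; 24 41]
y = z − H·x̄ = [0]
S = H·P̄·Hᵀ + R = [29]
K = P̄·Hᵀ·S⁻¹ = [-28/29; -24/29]
x' = x̄ + K·y = [-2, 6]
P' = (I − K·H)·P̄ = [28/29 24/29; 24/29 613/29]

x' = [-2, 6]
P' = [28/29 24/29; 24/29 613/29]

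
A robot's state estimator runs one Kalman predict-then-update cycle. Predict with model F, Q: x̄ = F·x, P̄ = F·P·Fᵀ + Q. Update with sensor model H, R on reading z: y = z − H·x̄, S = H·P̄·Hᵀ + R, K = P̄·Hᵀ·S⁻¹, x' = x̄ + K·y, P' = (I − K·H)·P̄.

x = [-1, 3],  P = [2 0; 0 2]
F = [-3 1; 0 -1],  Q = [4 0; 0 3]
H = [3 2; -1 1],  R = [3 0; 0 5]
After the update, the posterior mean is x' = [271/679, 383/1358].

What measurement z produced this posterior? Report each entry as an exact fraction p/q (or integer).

x̄ = F·x = [6, -3]
P̄ = F·P·Fᵀ + Q = [24 -2; -2 5]
S = H·P̄·Hᵀ + R = [215 -64; -64 38]
K = P̄·Hᵀ·S⁻¹ = [460/2037 -619/2037; 100/679 587/1358]
x' − x̄ = [-3803/679, 4457/1358] = K·y
y = (KᵀK)⁻¹·Kᵀ·(x' − x̄) = [-10, 11]
z = y + H·x̄ = [-10, 11] + [12, -9] = [2, 2]

z = [2, 2]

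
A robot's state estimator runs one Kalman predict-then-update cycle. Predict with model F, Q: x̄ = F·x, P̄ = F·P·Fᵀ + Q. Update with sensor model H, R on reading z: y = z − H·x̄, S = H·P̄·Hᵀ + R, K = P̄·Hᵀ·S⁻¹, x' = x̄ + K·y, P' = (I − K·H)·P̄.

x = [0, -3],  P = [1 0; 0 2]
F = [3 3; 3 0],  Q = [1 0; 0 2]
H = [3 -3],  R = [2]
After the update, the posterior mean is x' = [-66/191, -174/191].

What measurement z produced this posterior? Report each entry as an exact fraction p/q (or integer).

z = [2]

x̄ = F·x = [-9, 0]
P̄ = F·P·Fᵀ + Q = [28 9; 9 11]
S = H·P̄·Hᵀ + R = [191]
K = P̄·Hᵀ·S⁻¹ = [57/191; -6/191]
x' − x̄ = [1653/191, -174/191] = K·y
y = (KᵀK)⁻¹·Kᵀ·(x' − x̄) = [29]
z = y + H·x̄ = [29] + [-27] = [2]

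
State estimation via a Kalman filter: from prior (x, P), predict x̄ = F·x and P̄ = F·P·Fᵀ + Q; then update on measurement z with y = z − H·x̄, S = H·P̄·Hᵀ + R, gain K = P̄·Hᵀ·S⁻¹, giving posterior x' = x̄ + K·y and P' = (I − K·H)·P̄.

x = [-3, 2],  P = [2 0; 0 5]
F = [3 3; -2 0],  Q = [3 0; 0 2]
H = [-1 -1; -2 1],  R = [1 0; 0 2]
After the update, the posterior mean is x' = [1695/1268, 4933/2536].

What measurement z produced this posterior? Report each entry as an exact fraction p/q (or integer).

z = [-3, -1]

x̄ = F·x = [-3, 6]
P̄ = F·P·Fᵀ + Q = [66 -12; -12 10]
S = H·P̄·Hᵀ + R = [53 110; 110 324]
K = P̄·Hᵀ·S⁻¹ = [-207/634 -423/1268; -773/1268 791/2536]
x' − x̄ = [5499/1268, -10283/2536] = K·y
y = (KᵀK)⁻¹·Kᵀ·(x' − x̄) = [0, -13]
z = y + H·x̄ = [0, -13] + [-3, 12] = [-3, -1]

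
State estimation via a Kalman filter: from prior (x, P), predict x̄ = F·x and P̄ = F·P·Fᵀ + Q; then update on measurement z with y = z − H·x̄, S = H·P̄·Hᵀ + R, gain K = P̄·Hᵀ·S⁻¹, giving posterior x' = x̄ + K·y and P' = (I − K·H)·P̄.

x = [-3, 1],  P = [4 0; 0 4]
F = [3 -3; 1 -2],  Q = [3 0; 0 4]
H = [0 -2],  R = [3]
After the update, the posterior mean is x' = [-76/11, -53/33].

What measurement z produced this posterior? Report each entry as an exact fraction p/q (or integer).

z = [3]

x̄ = F·x = [-12, -5]
P̄ = F·P·Fᵀ + Q = [75 36; 36 24]
S = H·P̄·Hᵀ + R = [99]
K = P̄·Hᵀ·S⁻¹ = [-8/11; -16/33]
x' − x̄ = [56/11, 112/33] = K·y
y = (KᵀK)⁻¹·Kᵀ·(x' − x̄) = [-7]
z = y + H·x̄ = [-7] + [10] = [3]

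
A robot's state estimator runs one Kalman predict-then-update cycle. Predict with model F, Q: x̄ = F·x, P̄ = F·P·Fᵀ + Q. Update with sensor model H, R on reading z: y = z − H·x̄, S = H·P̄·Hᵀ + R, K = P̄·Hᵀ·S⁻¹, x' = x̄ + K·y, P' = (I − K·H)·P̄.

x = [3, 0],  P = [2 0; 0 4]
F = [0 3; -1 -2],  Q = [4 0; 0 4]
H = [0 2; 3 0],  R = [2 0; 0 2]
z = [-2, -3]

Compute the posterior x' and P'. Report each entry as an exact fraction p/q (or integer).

x̄ = F·x = [0, -3]
P̄ = F·P·Fᵀ + Q = [40 -24; -24 22]
y = z − H·x̄ = [4, -3]
S = H·P̄·Hᵀ + R = [90 -144; -144 362]
K = P̄·Hᵀ·S⁻¹ = [-8/987 108/329; 1390/2961 -4/329]
x' = x̄ + K·y = [-1004/987, -3215/2961]
P' = (I − K·H)·P̄ = [72/329 -8/987; -8/987 1390/2961]

x' = [-1004/987, -3215/2961]
P' = [72/329 -8/987; -8/987 1390/2961]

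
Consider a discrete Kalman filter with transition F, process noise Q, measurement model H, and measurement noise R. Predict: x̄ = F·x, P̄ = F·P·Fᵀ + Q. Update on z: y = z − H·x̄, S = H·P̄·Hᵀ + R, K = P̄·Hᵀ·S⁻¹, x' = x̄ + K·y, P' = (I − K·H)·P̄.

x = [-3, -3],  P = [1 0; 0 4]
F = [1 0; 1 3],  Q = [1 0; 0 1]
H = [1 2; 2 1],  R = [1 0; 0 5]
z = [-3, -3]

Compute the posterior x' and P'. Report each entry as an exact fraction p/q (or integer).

x̄ = F·x = [-3, -12]
P̄ = F·P·Fᵀ + Q = [2 1; 1 38]
y = z − H·x̄ = [24, 15]
S = H·P̄·Hᵀ + R = [159 85; 85 55]
K = P̄·Hᵀ·S⁻¹ = [-41/304 91/304; 167/304 -37/304]
x' = x̄ + K·y = [-531/304, -195/304]
P' = (I − K·H)·P̄ = [317/304 -179/304; -179/304 173/304]

x' = [-531/304, -195/304]
P' = [317/304 -179/304; -179/304 173/304]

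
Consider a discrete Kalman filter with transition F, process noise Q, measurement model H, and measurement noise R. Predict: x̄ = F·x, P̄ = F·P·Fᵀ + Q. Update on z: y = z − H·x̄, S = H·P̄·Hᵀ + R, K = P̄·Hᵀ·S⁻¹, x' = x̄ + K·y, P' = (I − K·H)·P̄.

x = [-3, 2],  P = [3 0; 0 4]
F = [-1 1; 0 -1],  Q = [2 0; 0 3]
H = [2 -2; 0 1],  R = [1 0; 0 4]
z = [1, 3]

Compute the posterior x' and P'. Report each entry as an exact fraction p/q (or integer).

x̄ = F·x = [5, -2]
P̄ = F·P·Fᵀ + Q = [9 -4; -4 7]
y = z − H·x̄ = [-13, 5]
S = H·P̄·Hᵀ + R = [97 -22; -22 11]
K = P̄·Hᵀ·S⁻¹ = [18/53 184/583; -8/53 195/583]
x' = x̄ + K·y = [1261/583, 953/583]
P' = (I − K·H)·P̄ = [835/583 736/583; 736/583 780/583]

x' = [1261/583, 953/583]
P' = [835/583 736/583; 736/583 780/583]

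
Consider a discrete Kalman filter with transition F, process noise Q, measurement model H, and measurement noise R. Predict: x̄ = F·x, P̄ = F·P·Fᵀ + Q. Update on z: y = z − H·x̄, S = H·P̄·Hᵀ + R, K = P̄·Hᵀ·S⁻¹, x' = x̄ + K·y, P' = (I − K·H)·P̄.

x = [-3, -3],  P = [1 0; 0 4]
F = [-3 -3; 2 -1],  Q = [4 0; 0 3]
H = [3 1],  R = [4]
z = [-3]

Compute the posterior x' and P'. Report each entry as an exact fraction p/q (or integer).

x̄ = F·x = [18, -3]
P̄ = F·P·Fᵀ + Q = [49 6; 6 11]
y = z − H·x̄ = [-54]
S = H·P̄·Hᵀ + R = [492]
K = P̄·Hᵀ·S⁻¹ = [51/164; 29/492]
x' = x̄ + K·y = [99/82, -507/82]
P' = (I − K·H)·P̄ = [233/164 -495/164; -495/164 4571/492]

x' = [99/82, -507/82]
P' = [233/164 -495/164; -495/164 4571/492]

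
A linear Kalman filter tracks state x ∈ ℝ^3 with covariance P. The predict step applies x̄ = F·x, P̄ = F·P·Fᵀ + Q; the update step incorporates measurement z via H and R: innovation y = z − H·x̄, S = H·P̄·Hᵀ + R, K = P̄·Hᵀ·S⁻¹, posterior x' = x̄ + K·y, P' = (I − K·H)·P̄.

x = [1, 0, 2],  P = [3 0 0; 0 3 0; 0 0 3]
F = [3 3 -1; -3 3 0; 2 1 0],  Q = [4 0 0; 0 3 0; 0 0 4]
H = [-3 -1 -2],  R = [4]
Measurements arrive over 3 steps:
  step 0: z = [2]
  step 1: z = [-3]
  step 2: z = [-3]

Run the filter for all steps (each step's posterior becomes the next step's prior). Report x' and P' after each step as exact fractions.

step 0: x̄ = F·x = [1, -3, 2]
step 0: P̄ = F·P·Fᵀ + Q = [61 0 27; 0 57 -9; 27 -9 19]
step 0: y = z − H·x̄ = [6]
step 0: S = H·P̄·Hᵀ + R = [974]
step 0: K = P̄·Hᵀ·S⁻¹ = [-237/974; -39/974; -55/487]
step 0: x' = x̄ + K·y = [-224/487, -1578/487, 644/487]
step 0: P' = (I − K·H)·P̄ = [3245/974 -9243/974 114/487; -9243/974 53997/974 -6528/487; 114/487 -6528/487 3203/487]
step 1: x̄ = F·x = [-6050/487, -4062/487, -2026/487]
step 1: P̄ = F·P·Fᵀ + Q = [218037/487 248310/487 55437/487; 248310/487 342237/487 57396/487; 55437/487 57396/487 33901/974]
step 1: y = z − H·x̄ = [-27725/487]
step 1: S = H·P̄·Hᵀ + R = [4759008/487]
step 1: K = P̄·Hᵀ·S⁻¹ = [-337765/1586336; -400653/1586336; -32201/594876]
step 1: x' = x̄ + K·y = [-478025/1586336, 9577839/1586336, -641573/594876]
step 1: P' = (I − K·H)·P̄ = [7442211/1586336 -24797925/1586336 238897/198292; -24797925/1586336 125943315/1586336 -3121683/198292; 238897/198292 -3121683/198292 1835945/297438]
step 2: x̄ = F·x = [43515455/2379504, 3770949/198292, 8621789/1586336]
step 2: P̄ = F·P·Fᵀ + Q = [681463397/1189752 71697741/99146 110226499/793168; 71697741/99146 51612231/49573 32347863/198292; 110226499/793168 32347863/198292 62865803/1586336]
step 2: y = z − H·x̄ = [4052596/49573]
step 2: S = H·P̄·Hᵀ + R = [1290656965/99146]
step 2: K = P̄·Hᵀ·S⁻¹ = [-53924043/258131393; -350665548/1290656965; -5028238/99281305]
step 2: x' = x̄ + K·y = [14991057427/12390306864, -16489250139/5162627860, 4113229233/3177001760]
step 2: P' = (I − K·H)·P̄ = [29026912597/6195153432 -8106556587/516262786 394221779/317700176; -8106556587/516262786 103494284031/1290656965 -6352684221/397125220; 394221779/317700176 -6352684221/397125220 19819217431/3177001760]

step 0: x' = [-224/487, -1578/487, 644/487], P' = [3245/974 -9243/974 114/487; -9243/974 53997/974 -6528/487; 114/487 -6528/487 3203/487]
step 1: x' = [-478025/1586336, 9577839/1586336, -641573/594876], P' = [7442211/1586336 -24797925/1586336 238897/198292; -24797925/1586336 125943315/1586336 -3121683/198292; 238897/198292 -3121683/198292 1835945/297438]
step 2: x' = [14991057427/12390306864, -16489250139/5162627860, 4113229233/3177001760], P' = [29026912597/6195153432 -8106556587/516262786 394221779/317700176; -8106556587/516262786 103494284031/1290656965 -6352684221/397125220; 394221779/317700176 -6352684221/397125220 19819217431/3177001760]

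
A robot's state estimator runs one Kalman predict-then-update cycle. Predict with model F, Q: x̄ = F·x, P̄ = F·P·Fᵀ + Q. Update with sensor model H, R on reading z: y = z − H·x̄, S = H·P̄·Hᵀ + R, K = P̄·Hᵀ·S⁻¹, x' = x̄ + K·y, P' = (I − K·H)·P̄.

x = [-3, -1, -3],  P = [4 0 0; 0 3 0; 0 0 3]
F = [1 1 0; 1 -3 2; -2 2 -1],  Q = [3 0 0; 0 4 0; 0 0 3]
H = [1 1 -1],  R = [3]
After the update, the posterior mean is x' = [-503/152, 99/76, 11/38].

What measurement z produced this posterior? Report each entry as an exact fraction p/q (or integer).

z = [-2]

x̄ = F·x = [-4, -6, 7]
P̄ = F·P·Fᵀ + Q = [10 -5 -2; -5 47 -32; -2 -32 34]
S = H·P̄·Hᵀ + R = [152]
K = P̄·Hᵀ·S⁻¹ = [7/152; 37/76; -17/38]
x' − x̄ = [105/152, 555/76, -255/38] = K·y
y = (KᵀK)⁻¹·Kᵀ·(x' − x̄) = [15]
z = y + H·x̄ = [15] + [-17] = [-2]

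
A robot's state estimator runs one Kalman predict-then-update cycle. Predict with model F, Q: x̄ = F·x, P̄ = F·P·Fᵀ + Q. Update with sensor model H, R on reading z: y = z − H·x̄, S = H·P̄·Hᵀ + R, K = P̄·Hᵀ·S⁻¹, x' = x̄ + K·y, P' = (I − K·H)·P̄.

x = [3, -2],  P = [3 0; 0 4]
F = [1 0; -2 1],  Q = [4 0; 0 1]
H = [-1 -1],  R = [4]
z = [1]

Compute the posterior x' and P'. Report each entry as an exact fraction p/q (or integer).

x̄ = F·x = [3, -8]
P̄ = F·P·Fᵀ + Q = [7 -6; -6 17]
y = z − H·x̄ = [-4]
S = H·P̄·Hᵀ + R = [16]
K = P̄·Hᵀ·S⁻¹ = [-1/16; -11/16]
x' = x̄ + K·y = [13/4, -21/4]
P' = (I − K·H)·P̄ = [111/16 -107/16; -107/16 151/16]

x' = [13/4, -21/4]
P' = [111/16 -107/16; -107/16 151/16]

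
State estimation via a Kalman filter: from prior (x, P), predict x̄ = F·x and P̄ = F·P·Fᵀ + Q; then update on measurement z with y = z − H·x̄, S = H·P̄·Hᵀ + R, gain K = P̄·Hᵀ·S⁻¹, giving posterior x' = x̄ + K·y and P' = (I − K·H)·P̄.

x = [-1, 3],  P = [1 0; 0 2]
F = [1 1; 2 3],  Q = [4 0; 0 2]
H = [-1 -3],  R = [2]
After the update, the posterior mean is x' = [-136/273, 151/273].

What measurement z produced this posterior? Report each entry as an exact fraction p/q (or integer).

x̄ = F·x = [2, 7]
P̄ = F·P·Fᵀ + Q = [7 8; 8 24]
S = H·P̄·Hᵀ + R = [273]
K = P̄·Hᵀ·S⁻¹ = [-31/273; -80/273]
x' − x̄ = [-682/273, -1760/273] = K·y
y = (KᵀK)⁻¹·Kᵀ·(x' − x̄) = [22]
z = y + H·x̄ = [22] + [-23] = [-1]

z = [-1]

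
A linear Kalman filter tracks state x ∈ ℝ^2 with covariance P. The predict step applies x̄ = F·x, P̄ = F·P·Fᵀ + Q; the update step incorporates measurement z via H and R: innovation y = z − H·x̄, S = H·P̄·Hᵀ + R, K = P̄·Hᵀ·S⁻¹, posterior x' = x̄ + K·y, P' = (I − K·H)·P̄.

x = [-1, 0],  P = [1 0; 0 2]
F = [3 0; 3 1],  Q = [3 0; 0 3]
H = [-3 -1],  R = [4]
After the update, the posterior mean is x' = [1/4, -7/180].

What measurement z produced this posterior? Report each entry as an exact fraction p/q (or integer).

x̄ = F·x = [-3, -3]
P̄ = F·P·Fᵀ + Q = [12 9; 9 14]
S = H·P̄·Hᵀ + R = [180]
K = P̄·Hᵀ·S⁻¹ = [-1/4; -41/180]
x' − x̄ = [13/4, 533/180] = K·y
y = (KᵀK)⁻¹·Kᵀ·(x' − x̄) = [-13]
z = y + H·x̄ = [-13] + [12] = [-1]

z = [-1]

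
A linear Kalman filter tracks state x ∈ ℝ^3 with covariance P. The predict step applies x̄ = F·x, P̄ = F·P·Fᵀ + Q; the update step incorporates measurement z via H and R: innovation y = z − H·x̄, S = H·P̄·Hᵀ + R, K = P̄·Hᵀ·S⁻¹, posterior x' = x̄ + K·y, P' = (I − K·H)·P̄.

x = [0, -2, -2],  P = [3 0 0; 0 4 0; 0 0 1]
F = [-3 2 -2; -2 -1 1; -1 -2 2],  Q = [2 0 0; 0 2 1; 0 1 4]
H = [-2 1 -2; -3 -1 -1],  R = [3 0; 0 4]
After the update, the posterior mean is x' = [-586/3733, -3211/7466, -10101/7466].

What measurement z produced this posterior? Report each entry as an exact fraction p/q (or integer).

z = [3, 2]

x̄ = F·x = [0, 0, 0]
P̄ = F·P·Fᵀ + Q = [49 8 -11; 8 19 17; -11 17 27]
S = H·P̄·Hᵀ + R = [138 250; 250 507]
K = P̄·Hᵀ·S⁻¹ = [762/3733 -1436/3733; -717/7466 -265/3733; -4855/7466 1116/3733]
x' − x̄ = [-586/3733, -3211/7466, -10101/7466] = K·y
y = (KᵀK)⁻¹·Kᵀ·(x' − x̄) = [3, 2]
z = y + H·x̄ = [3, 2] + [0, 0] = [3, 2]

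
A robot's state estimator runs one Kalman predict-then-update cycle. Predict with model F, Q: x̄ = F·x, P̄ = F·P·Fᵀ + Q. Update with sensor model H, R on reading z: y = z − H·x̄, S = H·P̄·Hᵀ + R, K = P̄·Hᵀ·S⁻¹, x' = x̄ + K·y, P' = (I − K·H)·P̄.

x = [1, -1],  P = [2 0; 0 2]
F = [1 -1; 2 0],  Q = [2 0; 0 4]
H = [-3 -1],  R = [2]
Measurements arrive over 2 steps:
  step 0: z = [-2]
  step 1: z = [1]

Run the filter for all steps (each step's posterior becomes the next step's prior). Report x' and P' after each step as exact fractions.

step 0: x̄ = F·x = [2, 2]
step 0: P̄ = F·P·Fᵀ + Q = [6 4; 4 12]
step 0: y = z − H·x̄ = [6]
step 0: S = H·P̄·Hᵀ + R = [92]
step 0: K = P̄·Hᵀ·S⁻¹ = [-11/46; -6/23]
step 0: x' = x̄ + K·y = [13/23, 10/23]
step 0: P' = (I − K·H)·P̄ = [17/23 -40/23; -40/23 132/23]
step 1: x̄ = F·x = [3/23, 26/23]
step 1: P̄ = F·P·Fᵀ + Q = [275/23 114/23; 114/23 160/23]
step 1: y = z − H·x̄ = [58/23]
step 1: S = H·P̄·Hᵀ + R = [3365/23]
step 1: K = P̄·Hᵀ·S⁻¹ = [-939/3365; -502/3365]
step 1: x' = x̄ + K·y = [-1929/3365, 2538/3365]
step 1: P' = (I − K·H)·P̄ = [1898/3365 -3816/3365; -3816/3365 12452/3365]

step 0: x' = [13/23, 10/23], P' = [17/23 -40/23; -40/23 132/23]
step 1: x' = [-1929/3365, 2538/3365], P' = [1898/3365 -3816/3365; -3816/3365 12452/3365]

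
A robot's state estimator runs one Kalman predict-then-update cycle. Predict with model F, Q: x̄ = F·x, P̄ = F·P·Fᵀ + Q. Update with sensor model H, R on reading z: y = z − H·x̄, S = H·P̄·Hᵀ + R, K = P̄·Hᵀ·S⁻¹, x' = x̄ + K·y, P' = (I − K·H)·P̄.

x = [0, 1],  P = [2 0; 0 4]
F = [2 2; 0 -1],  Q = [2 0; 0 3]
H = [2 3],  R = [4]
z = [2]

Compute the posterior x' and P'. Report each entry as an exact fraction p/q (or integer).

x' = [178/75, -14/15]
P' = [1166/75 -148/15; -148/15 20/3]

x̄ = F·x = [2, -1]
P̄ = F·P·Fᵀ + Q = [26 -8; -8 7]
y = z − H·x̄ = [1]
S = H·P̄·Hᵀ + R = [75]
K = P̄·Hᵀ·S⁻¹ = [28/75; 1/15]
x' = x̄ + K·y = [178/75, -14/15]
P' = (I − K·H)·P̄ = [1166/75 -148/15; -148/15 20/3]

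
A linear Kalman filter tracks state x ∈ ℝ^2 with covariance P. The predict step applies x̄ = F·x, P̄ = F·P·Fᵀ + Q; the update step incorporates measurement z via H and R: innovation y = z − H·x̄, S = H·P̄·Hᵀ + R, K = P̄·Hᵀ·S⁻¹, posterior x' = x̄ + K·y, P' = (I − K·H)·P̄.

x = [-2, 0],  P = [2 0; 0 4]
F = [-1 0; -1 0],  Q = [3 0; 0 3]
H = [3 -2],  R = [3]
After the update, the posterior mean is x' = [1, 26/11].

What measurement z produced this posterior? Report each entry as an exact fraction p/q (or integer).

z = [-2]

x̄ = F·x = [2, 2]
P̄ = F·P·Fᵀ + Q = [5 2; 2 5]
S = H·P̄·Hᵀ + R = [44]
K = P̄·Hᵀ·S⁻¹ = [1/4; -1/11]
x' − x̄ = [-1, 4/11] = K·y
y = (KᵀK)⁻¹·Kᵀ·(x' − x̄) = [-4]
z = y + H·x̄ = [-4] + [2] = [-2]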